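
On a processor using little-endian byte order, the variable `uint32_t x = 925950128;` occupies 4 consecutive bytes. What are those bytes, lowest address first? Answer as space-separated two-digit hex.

B0 E0 30 37

925950128 in hexadecimal, padded to 32 bits, is 0x3730E0B0.
Split into bytes (most-significant first): 37 30 E0 B0.
Little-endian: lowest address holds the least-significant byte.
So at ascending addresses the bytes are B0 E0 30 37.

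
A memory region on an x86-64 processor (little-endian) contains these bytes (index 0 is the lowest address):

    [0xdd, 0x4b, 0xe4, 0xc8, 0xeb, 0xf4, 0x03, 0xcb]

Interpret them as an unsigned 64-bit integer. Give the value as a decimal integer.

14628805308154399709

Little-endian: lowest address holds the least-significant byte.
Reassemble most-significant byte first: CB 03 F4 EB C8 E4 4B DD → 0xCB03F4EBC8E44BDD.
0xCB03F4EBC8E44BDD = 14628805308154399709.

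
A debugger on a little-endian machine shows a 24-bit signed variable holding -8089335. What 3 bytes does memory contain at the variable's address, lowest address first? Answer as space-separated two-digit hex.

Two's complement of -8089335 in 24 bits: 8089335 = 0x7B6EF7; invert → 0x849108; add 1 → 0x849109.
Split into bytes (most-significant first): 84 91 09.
Little-endian: lowest address holds the least-significant byte.
So at ascending addresses the bytes are 09 91 84.

09 91 84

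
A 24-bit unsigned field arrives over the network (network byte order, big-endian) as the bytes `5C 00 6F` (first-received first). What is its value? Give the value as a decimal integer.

6029423

Big-endian: lowest address holds the most-significant byte.
The bytes are already most-significant first: 0x5C006F.
0x5C006F = 6029423.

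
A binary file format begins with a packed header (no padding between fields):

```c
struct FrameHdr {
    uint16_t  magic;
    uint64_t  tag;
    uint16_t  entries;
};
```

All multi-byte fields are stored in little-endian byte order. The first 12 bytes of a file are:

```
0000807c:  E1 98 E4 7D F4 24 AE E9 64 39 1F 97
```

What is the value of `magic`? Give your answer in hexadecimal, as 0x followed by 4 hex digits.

0x98E1

`magic` is the first field, at byte offset 0, occupying 2 bytes.
Bytes at offsets 0..1: E1 98.
In little-endian order the low byte comes first in memory.
Reassemble most-significant byte first: 98 E1 → 0x98E1.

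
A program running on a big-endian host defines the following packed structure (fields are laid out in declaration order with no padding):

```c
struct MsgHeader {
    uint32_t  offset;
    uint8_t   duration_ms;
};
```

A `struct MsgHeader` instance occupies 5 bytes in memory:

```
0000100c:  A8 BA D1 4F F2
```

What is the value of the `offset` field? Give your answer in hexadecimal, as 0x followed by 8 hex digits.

0xA8BAD14F

`offset` is the first field, at byte offset 0, occupying 4 bytes.
Bytes at offsets 0..3: A8 BA D1 4F.
In big-endian order the high byte comes first in memory.
The bytes are already most-significant first: 0xA8BAD14F.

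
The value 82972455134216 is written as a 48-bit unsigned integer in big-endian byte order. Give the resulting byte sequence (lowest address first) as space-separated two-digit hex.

82972455134216 in hexadecimal, padded to 48 bits, is 0x4B7687B6E408.
Split into bytes (most-significant first): 4B 76 87 B6 E4 08.
Big-endian: lowest address holds the most-significant byte.
So the memory order matches the most-significant-first order: 4B 76 87 B6 E4 08.

4B 76 87 B6 E4 08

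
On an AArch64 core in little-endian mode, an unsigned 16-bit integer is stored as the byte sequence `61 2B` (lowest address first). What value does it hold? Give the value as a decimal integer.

Little-endian stores the least-significant byte at the lowest address.
Reassemble most-significant byte first: 2B 61 → 0x2B61.
0x2B61 = 11105.

11105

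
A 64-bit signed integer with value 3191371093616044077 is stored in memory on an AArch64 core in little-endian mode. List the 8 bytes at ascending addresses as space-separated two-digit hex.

2D 28 6F DD 19 07 4A 2C

3191371093616044077 in hexadecimal, padded to 64 bits, is 0x2C4A0719DD6F282D.
Split into bytes (most-significant first): 2C 4A 07 19 DD 6F 28 2D.
Little-endian stores the least-significant byte at the lowest address.
So at ascending addresses the bytes are 2D 28 6F DD 19 07 4A 2C.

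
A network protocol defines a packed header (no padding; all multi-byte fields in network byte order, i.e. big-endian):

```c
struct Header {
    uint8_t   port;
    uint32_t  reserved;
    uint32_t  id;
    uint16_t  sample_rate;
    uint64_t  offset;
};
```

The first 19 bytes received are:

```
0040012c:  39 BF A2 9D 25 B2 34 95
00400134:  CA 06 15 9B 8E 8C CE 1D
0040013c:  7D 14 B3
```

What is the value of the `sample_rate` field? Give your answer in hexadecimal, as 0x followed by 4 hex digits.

`sample_rate` follows `port` (1 B), `reserved` (4 B), `id` (4 B), so it starts at offset 1 + 4 + 4 = 9 and occupies 2 bytes.
Bytes at offsets 9..10: 06 15.
Big-endian: lowest address holds the most-significant byte.
The bytes are already most-significant first: 0x0615.

0x0615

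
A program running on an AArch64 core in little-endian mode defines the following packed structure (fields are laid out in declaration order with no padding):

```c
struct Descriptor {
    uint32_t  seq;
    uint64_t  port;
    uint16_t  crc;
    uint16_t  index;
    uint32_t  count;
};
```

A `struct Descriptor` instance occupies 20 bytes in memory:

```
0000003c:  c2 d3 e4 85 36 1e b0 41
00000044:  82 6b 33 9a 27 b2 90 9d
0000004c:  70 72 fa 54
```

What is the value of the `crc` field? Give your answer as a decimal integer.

45607

`crc` follows `seq` (4 B), `port` (8 B), so it starts at offset 4 + 8 = 12 and occupies 2 bytes.
Bytes at offsets 12..13: 27 B2.
Little-endian stores the least-significant byte at the lowest address.
Reassemble most-significant byte first: B2 27 → 0xB227.
0xB227 = 45607.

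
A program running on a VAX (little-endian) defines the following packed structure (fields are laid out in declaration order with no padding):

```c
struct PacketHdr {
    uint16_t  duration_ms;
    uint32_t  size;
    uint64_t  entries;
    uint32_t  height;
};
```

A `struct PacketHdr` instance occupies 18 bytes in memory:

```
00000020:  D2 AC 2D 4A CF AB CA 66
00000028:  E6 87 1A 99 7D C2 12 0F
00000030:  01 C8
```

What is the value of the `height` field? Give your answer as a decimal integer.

3355512594

`height` follows `duration_ms` (2 B), `size` (4 B), `entries` (8 B), so it starts at offset 2 + 4 + 8 = 14 and occupies 4 bytes.
Bytes at offsets 14..17: 12 0F 01 C8.
Little-endian stores the least-significant byte at the lowest address.
Reassemble most-significant byte first: C8 01 0F 12 → 0xC8010F12.
0xC8010F12 = 3355512594.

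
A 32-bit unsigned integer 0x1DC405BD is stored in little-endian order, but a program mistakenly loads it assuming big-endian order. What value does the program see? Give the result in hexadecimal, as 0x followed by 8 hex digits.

Stored little-endian, the bytes at ascending addresses are BD 05 C4 1D.
Read back as big-endian, the last byte is least significant, giving 0xBD05C41D.

0xBD05C41D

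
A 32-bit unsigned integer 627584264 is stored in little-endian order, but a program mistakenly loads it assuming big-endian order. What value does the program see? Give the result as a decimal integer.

627584264 in 32-bit hexadecimal is 0x25682D08.
Stored little-endian, the bytes at ascending addresses are 08 2D 68 25.
Read back as big-endian, the last byte is least significant, giving 0x082D6825.
0x082D6825 = 137193509.

137193509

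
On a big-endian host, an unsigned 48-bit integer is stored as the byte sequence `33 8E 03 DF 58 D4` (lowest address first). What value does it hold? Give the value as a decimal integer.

In big-endian order the high byte comes first in memory.
The bytes are already most-significant first: 0x338E03DF58D4.
0x338E03DF58D4 = 56685043341524.

56685043341524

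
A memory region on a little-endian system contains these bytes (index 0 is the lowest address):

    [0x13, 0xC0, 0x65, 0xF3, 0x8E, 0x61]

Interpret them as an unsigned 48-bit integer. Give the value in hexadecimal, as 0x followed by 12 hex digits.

Little-endian: lowest address holds the least-significant byte.
Reassemble most-significant byte first: 61 8E F3 65 C0 13 → 0x618EF365C013.

0x618EF365C013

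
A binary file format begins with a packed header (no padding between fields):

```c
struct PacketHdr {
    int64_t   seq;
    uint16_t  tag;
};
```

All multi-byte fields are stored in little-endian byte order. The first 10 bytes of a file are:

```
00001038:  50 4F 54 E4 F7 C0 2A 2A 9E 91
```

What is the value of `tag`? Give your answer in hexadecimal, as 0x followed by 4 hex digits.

`tag` follows `seq` (8 bytes), so it starts at byte offset 8 and occupies 2 bytes.
Bytes at offsets 8..9: 9E 91.
Little-endian stores the least-significant byte at the lowest address.
Reassemble most-significant byte first: 91 9E → 0x919E.

0x919E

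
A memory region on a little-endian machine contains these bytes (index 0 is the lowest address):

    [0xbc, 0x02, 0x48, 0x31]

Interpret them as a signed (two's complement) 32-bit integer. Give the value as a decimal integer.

In little-endian order the low byte comes first in memory.
Reassemble most-significant byte first: 31 48 02 BC → 0x314802BC.
0x314802BC = 826802876.

826802876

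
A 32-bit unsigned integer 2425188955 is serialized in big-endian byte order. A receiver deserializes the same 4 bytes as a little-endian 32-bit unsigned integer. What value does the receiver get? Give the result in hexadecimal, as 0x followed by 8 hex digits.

0x5B728D90

2425188955 in 32-bit hexadecimal is 0x908D725B.
Stored big-endian, the bytes at ascending addresses are 90 8D 72 5B.
Read back as little-endian, the first byte is least significant, giving 0x5B728D90.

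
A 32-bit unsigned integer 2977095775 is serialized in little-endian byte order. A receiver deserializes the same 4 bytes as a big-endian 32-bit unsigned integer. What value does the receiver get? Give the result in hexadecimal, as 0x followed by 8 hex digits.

0x5FE072B1

2977095775 in 32-bit hexadecimal is 0xB172E05F.
Stored little-endian, the bytes at ascending addresses are 5F E0 72 B1.
Read back as big-endian, the last byte is least significant, giving 0x5FE072B1.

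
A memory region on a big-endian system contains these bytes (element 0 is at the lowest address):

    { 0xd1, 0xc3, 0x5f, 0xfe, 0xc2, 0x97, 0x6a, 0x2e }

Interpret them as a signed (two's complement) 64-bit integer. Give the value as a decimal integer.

In big-endian order the high byte comes first in memory.
The bytes are already most-significant first: 0xD1C35FFEC2976A2E.
Top bit is set, so as a signed 64-bit value this is 0xD1C35FFEC2976A2E − 2^64 = -3331713751533000146.

-3331713751533000146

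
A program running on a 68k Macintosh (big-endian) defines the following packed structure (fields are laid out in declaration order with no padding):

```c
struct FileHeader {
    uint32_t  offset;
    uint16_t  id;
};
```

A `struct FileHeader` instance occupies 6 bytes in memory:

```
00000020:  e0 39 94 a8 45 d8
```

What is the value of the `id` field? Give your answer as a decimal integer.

17880

`id` follows `offset` (4 bytes), so it starts at byte offset 4 and occupies 2 bytes.
Bytes at offsets 4..5: 45 D8.
Big-endian stores the most-significant byte at the lowest address.
The bytes are already most-significant first: 0x45D8.
0x45D8 = 17880.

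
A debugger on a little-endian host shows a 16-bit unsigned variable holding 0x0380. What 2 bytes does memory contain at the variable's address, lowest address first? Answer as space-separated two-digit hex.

80 03

Split into bytes (most-significant first): 03 80.
Little-endian stores the least-significant byte at the lowest address.
So at ascending addresses the bytes are 80 03.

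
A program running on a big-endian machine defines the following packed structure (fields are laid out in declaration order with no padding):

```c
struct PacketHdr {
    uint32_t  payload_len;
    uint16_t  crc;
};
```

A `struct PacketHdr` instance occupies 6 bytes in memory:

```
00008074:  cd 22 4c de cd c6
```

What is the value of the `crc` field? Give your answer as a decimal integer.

`crc` follows `payload_len` (4 bytes), so it starts at byte offset 4 and occupies 2 bytes.
Bytes at offsets 4..5: CD C6.
Big-endian: lowest address holds the most-significant byte.
The bytes are already most-significant first: 0xCDC6.
0xCDC6 = 52678.

52678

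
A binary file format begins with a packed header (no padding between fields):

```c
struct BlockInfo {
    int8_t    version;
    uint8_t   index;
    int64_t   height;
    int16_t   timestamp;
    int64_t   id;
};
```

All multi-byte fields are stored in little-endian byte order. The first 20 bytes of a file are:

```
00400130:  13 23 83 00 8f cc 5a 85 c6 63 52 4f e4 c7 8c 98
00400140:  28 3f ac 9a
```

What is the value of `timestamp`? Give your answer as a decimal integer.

`timestamp` follows `version` (1 B), `index` (1 B), `height` (8 B), so it starts at offset 1 + 1 + 8 = 10 and occupies 2 bytes.
Bytes at offsets 10..11: 52 4F.
Little-endian stores the least-significant byte at the lowest address.
Reassemble most-significant byte first: 4F 52 → 0x4F52.
0x4F52 = 20306.

20306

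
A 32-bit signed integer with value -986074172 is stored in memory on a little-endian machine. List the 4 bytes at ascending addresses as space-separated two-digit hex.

Two's complement of -986074172 in 32 bits: 986074172 = 0x3AC64C3C; invert → 0xC539B3C3; add 1 → 0xC539B3C4.
Split into bytes (most-significant first): C5 39 B3 C4.
Little-endian: lowest address holds the least-significant byte.
So at ascending addresses the bytes are C4 B3 39 C5.

C4 B3 39 C5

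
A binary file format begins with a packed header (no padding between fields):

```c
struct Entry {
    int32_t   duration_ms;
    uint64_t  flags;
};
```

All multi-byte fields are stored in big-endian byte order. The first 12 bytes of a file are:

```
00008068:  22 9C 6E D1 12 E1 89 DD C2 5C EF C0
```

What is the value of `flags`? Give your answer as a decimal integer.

1360520147984248768

`flags` follows `duration_ms` (4 bytes), so it starts at byte offset 4 and occupies 8 bytes.
Bytes at offsets 4..11: 12 E1 89 DD C2 5C EF C0.
Big-endian: lowest address holds the most-significant byte.
The bytes are already most-significant first: 0x12E189DDC25CEFC0.
0x12E189DDC25CEFC0 = 1360520147984248768.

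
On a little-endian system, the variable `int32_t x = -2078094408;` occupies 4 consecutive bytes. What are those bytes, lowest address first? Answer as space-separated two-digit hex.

B8 CB 22 84

Two's complement of -2078094408 in 32 bits: 2078094408 = 0x7BDD3448; invert → 0x8422CBB7; add 1 → 0x8422CBB8.
Split into bytes (most-significant first): 84 22 CB B8.
Little-endian stores the least-significant byte at the lowest address.
So at ascending addresses the bytes are B8 CB 22 84.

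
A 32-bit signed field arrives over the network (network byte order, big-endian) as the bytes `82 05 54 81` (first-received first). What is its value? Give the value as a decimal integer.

-2113579903

In big-endian order the high byte comes first in memory.
The bytes are already most-significant first: 0x82055481.
Top bit is set, so as a signed 32-bit value this is 0x82055481 − 2^32 = -2113579903.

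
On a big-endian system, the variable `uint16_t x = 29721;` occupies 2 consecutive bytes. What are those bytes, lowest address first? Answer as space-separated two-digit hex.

74 19

29721 in hexadecimal, padded to 16 bits, is 0x7419.
Split into bytes (most-significant first): 74 19.
Big-endian stores the most-significant byte at the lowest address.
So the memory order matches the most-significant-first order: 74 19.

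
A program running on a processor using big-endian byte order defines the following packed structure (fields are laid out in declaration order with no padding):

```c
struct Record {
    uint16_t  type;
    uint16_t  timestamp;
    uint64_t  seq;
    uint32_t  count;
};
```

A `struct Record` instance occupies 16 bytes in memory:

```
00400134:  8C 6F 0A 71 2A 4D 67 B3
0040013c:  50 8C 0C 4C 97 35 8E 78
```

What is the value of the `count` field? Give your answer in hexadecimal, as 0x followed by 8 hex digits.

0x97358E78

`count` follows `type` (2 B), `timestamp` (2 B), `seq` (8 B), so it starts at offset 2 + 2 + 8 = 12 and occupies 4 bytes.
Bytes at offsets 12..15: 97 35 8E 78.
Big-endian: lowest address holds the most-significant byte.
The bytes are already most-significant first: 0x97358E78.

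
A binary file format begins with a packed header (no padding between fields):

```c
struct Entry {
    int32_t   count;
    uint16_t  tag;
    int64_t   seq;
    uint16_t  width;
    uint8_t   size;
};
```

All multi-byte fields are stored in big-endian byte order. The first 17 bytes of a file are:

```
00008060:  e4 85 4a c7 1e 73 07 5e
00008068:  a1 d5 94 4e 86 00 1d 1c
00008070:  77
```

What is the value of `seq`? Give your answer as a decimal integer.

`seq` follows `count` (4 B), `tag` (2 B), so it starts at offset 4 + 2 = 6 and occupies 8 bytes.
Bytes at offsets 6..13: 07 5E A1 D5 94 4E 86 00.
Big-endian stores the most-significant byte at the lowest address.
The bytes are already most-significant first: 0x075EA1D5944E8600.
0x075EA1D5944E8600 = 531039744764577280.

531039744764577280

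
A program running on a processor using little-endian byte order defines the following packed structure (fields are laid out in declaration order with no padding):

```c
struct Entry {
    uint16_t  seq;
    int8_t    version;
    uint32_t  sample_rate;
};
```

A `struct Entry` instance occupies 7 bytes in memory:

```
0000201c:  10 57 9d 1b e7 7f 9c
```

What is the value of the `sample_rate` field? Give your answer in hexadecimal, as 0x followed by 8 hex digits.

`sample_rate` follows `seq` (2 B), `version` (1 B), so it starts at offset 2 + 1 = 3 and occupies 4 bytes.
Bytes at offsets 3..6: 1B E7 7F 9C.
Little-endian: lowest address holds the least-significant byte.
Reassemble most-significant byte first: 9C 7F E7 1B → 0x9C7FE71B.

0x9C7FE71B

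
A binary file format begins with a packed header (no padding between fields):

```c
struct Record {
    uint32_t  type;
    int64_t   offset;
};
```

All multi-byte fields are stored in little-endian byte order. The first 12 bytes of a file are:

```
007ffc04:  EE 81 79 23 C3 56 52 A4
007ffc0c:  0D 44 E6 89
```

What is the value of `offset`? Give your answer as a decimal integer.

-8510039620487850301

`offset` follows `type` (4 bytes), so it starts at byte offset 4 and occupies 8 bytes.
Bytes at offsets 4..11: C3 56 52 A4 0D 44 E6 89.
Little-endian: lowest address holds the least-significant byte.
Reassemble most-significant byte first: 89 E6 44 0D A4 52 56 C3 → 0x89E6440DA45256C3.
Top bit is set, so as a signed 64-bit value this is 0x89E6440DA45256C3 − 2^64 = -8510039620487850301.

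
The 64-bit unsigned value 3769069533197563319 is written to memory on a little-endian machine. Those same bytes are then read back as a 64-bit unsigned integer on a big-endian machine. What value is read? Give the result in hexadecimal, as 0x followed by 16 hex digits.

0xB7F5FC63C56C4E34

3769069533197563319 in 64-bit hexadecimal is 0x344E6CC563FCF5B7.
Stored little-endian, the bytes at ascending addresses are B7 F5 FC 63 C5 6C 4E 34.
Read back as big-endian, the last byte is least significant, giving 0xB7F5FC63C56C4E34.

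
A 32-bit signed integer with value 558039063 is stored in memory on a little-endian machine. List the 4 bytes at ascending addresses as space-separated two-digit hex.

558039063 in hexadecimal, padded to 32 bits, is 0x21430017.
Split into bytes (most-significant first): 21 43 00 17.
In little-endian order the low byte comes first in memory.
So at ascending addresses the bytes are 17 00 43 21.

17 00 43 21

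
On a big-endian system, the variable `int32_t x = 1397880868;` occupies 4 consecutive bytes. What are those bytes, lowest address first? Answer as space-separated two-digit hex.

53 51 F8 24

1397880868 in hexadecimal, padded to 32 bits, is 0x5351F824.
Split into bytes (most-significant first): 53 51 F8 24.
Big-endian stores the most-significant byte at the lowest address.
So the memory order matches the most-significant-first order: 53 51 F8 24.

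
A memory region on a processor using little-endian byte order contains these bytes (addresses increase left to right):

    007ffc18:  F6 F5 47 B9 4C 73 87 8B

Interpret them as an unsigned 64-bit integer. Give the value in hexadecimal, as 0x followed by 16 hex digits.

Little-endian stores the least-significant byte at the lowest address.
Reassemble most-significant byte first: 8B 87 73 4C B9 47 F5 F6 → 0x8B87734CB947F5F6.

0x8B87734CB947F5F6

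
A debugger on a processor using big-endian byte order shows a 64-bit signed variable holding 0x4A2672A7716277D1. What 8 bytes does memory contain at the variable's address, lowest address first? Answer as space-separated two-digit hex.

Split into bytes (most-significant first): 4A 26 72 A7 71 62 77 D1.
In big-endian order the high byte comes first in memory.
So the memory order matches the most-significant-first order: 4A 26 72 A7 71 62 77 D1.

4A 26 72 A7 71 62 77 D1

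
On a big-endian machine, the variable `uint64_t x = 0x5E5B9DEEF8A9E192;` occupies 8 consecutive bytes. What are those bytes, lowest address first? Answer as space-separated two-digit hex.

Split into bytes (most-significant first): 5E 5B 9D EE F8 A9 E1 92.
In big-endian order the high byte comes first in memory.
So the memory order matches the most-significant-first order: 5E 5B 9D EE F8 A9 E1 92.

5E 5B 9D EE F8 A9 E1 92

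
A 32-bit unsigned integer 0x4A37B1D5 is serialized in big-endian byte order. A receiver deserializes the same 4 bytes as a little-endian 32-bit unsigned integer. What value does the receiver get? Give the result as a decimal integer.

Stored big-endian, the bytes at ascending addresses are 4A 37 B1 D5.
Read back as little-endian, the first byte is least significant, giving 0xD5B1374A.
0xD5B1374A = 3585161034.

3585161034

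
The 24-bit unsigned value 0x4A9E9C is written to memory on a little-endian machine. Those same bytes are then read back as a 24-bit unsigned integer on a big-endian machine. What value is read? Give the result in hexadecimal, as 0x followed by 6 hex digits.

Stored little-endian, the bytes at ascending addresses are 9C 9E 4A.
Read back as big-endian, the last byte is least significant, giving 0x9C9E4A.

0x9C9E4A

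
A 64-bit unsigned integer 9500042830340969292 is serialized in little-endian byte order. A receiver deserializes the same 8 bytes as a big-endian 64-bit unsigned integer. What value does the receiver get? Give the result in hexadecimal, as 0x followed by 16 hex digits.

9500042830340969292 in 64-bit hexadecimal is 0x83D6EE9EED78534C.
Stored little-endian, the bytes at ascending addresses are 4C 53 78 ED 9E EE D6 83.
Read back as big-endian, the last byte is least significant, giving 0x4C5378ED9EEED683.

0x4C5378ED9EEED683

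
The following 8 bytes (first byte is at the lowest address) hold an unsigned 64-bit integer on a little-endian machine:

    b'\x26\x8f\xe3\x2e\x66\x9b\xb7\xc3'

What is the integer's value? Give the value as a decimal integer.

Little-endian stores the least-significant byte at the lowest address.
Reassemble most-significant byte first: C3 B7 9B 66 2E E3 8F 26 → 0xC3B79B662EE38F26.
0xC3B79B662EE38F26 = 14102911621309632294.

14102911621309632294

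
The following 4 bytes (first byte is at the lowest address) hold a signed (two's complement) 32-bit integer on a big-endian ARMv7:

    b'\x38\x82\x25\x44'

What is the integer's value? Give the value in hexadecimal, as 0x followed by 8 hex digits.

0x38822544

Big-endian stores the most-significant byte at the lowest address.
The bytes are already most-significant first: 0x38822544.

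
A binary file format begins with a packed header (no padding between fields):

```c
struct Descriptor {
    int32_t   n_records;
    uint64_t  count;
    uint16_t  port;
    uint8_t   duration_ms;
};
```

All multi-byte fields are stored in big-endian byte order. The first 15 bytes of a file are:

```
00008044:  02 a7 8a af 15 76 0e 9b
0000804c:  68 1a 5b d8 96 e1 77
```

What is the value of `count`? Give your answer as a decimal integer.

1546439582677621720

`count` follows `n_records` (4 bytes), so it starts at byte offset 4 and occupies 8 bytes.
Bytes at offsets 4..11: 15 76 0E 9B 68 1A 5B D8.
In big-endian order the high byte comes first in memory.
The bytes are already most-significant first: 0x15760E9B681A5BD8.
0x15760E9B681A5BD8 = 1546439582677621720.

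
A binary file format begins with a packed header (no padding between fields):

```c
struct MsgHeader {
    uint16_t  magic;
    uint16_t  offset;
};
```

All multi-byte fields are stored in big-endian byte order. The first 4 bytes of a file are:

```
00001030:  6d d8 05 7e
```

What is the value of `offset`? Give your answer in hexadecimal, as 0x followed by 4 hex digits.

0x057E

`offset` follows `magic` (2 bytes), so it starts at byte offset 2 and occupies 2 bytes.
Bytes at offsets 2..3: 05 7E.
In big-endian order the high byte comes first in memory.
The bytes are already most-significant first: 0x057E.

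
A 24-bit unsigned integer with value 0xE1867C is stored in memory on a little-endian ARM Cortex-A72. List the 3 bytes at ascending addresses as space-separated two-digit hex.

Split into bytes (most-significant first): E1 86 7C.
Little-endian: lowest address holds the least-significant byte.
So at ascending addresses the bytes are 7C 86 E1.

7C 86 E1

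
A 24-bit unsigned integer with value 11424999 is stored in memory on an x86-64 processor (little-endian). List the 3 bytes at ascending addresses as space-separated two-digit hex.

E7 54 AE

11424999 in hexadecimal, padded to 24 bits, is 0xAE54E7.
Split into bytes (most-significant first): AE 54 E7.
Little-endian: lowest address holds the least-significant byte.
So at ascending addresses the bytes are E7 54 AE.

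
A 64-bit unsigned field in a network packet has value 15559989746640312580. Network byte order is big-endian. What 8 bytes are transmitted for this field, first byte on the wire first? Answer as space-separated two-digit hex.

D7 F0 30 3B F5 37 59 04

15559989746640312580 in hexadecimal, padded to 64 bits, is 0xD7F0303BF5375904.
Split into bytes (most-significant first): D7 F0 30 3B F5 37 59 04.
Big-endian stores the most-significant byte at the lowest address.
So the memory order matches the most-significant-first order: D7 F0 30 3B F5 37 59 04.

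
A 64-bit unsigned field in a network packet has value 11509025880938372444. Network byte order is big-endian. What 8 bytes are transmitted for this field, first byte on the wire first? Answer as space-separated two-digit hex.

9F B8 46 0F B0 1B DD 5C

11509025880938372444 in hexadecimal, padded to 64 bits, is 0x9FB8460FB01BDD5C.
Split into bytes (most-significant first): 9F B8 46 0F B0 1B DD 5C.
In big-endian order the high byte comes first in memory.
So the memory order matches the most-significant-first order: 9F B8 46 0F B0 1B DD 5C.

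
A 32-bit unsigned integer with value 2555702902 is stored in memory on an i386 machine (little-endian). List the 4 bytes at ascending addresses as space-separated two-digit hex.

76 EE 54 98

2555702902 in hexadecimal, padded to 32 bits, is 0x9854EE76.
Split into bytes (most-significant first): 98 54 EE 76.
Little-endian stores the least-significant byte at the lowest address.
So at ascending addresses the bytes are 76 EE 54 98.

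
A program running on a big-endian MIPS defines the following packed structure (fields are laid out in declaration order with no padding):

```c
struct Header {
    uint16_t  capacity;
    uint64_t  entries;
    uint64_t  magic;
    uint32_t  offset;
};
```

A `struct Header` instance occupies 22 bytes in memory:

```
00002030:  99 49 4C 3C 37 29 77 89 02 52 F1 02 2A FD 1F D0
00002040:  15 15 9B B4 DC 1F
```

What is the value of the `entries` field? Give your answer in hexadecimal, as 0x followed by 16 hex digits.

0x4C3C372977890252

`entries` follows `capacity` (2 bytes), so it starts at byte offset 2 and occupies 8 bytes.
Bytes at offsets 2..9: 4C 3C 37 29 77 89 02 52.
In big-endian order the high byte comes first in memory.
The bytes are already most-significant first: 0x4C3C372977890252.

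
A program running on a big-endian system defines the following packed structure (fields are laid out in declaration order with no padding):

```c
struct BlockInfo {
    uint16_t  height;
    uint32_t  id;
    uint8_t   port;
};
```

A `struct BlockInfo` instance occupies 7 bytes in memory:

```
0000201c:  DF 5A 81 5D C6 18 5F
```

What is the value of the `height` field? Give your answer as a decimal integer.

57178

`height` is the first field, at byte offset 0, occupying 2 bytes.
Bytes at offsets 0..1: DF 5A.
Big-endian: lowest address holds the most-significant byte.
The bytes are already most-significant first: 0xDF5A.
0xDF5A = 57178.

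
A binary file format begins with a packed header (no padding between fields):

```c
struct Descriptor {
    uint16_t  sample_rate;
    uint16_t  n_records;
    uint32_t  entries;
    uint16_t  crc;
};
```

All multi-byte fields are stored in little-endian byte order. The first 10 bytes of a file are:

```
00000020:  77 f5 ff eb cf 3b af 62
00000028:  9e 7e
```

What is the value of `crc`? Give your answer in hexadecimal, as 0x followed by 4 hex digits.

0x7E9E

`crc` follows `sample_rate` (2 B), `n_records` (2 B), `entries` (4 B), so it starts at offset 2 + 2 + 4 = 8 and occupies 2 bytes.
Bytes at offsets 8..9: 9E 7E.
Little-endian stores the least-significant byte at the lowest address.
Reassemble most-significant byte first: 7E 9E → 0x7E9E.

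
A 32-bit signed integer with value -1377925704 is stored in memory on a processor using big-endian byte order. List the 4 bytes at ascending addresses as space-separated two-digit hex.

AD DE 85 B8

Two's complement of -1377925704 in 32 bits: 1377925704 = 0x52217A48; invert → 0xADDE85B7; add 1 → 0xADDE85B8.
Split into bytes (most-significant first): AD DE 85 B8.
In big-endian order the high byte comes first in memory.
So the memory order matches the most-significant-first order: AD DE 85 B8.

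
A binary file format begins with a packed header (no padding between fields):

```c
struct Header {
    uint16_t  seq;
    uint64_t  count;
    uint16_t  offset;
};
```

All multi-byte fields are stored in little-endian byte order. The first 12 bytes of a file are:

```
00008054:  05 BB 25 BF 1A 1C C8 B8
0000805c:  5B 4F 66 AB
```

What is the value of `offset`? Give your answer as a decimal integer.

43878

`offset` follows `seq` (2 B), `count` (8 B), so it starts at offset 2 + 8 = 10 and occupies 2 bytes.
Bytes at offsets 10..11: 66 AB.
Little-endian stores the least-significant byte at the lowest address.
Reassemble most-significant byte first: AB 66 → 0xAB66.
0xAB66 = 43878.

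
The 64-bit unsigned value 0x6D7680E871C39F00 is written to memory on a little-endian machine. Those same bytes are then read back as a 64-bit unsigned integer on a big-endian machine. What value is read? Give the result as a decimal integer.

44969415296448109

Stored little-endian, the bytes at ascending addresses are 00 9F C3 71 E8 80 76 6D.
Read back as big-endian, the last byte is least significant, giving 0x009FC371E880766D.
0x009FC371E880766D = 44969415296448109.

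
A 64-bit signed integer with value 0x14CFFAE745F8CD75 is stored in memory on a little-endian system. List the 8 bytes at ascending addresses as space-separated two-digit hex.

75 CD F8 45 E7 FA CF 14

Split into bytes (most-significant first): 14 CF FA E7 45 F8 CD 75.
Little-endian: lowest address holds the least-significant byte.
So at ascending addresses the bytes are 75 CD F8 45 E7 FA CF 14.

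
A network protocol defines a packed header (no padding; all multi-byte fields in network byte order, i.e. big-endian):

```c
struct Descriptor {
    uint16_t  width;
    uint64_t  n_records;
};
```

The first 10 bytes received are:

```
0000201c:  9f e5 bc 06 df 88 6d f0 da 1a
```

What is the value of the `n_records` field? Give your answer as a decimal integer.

13548762306043763226

`n_records` follows `width` (2 bytes), so it starts at byte offset 2 and occupies 8 bytes.
Bytes at offsets 2..9: BC 06 DF 88 6D F0 DA 1A.
Big-endian stores the most-significant byte at the lowest address.
The bytes are already most-significant first: 0xBC06DF886DF0DA1A.
0xBC06DF886DF0DA1A = 13548762306043763226.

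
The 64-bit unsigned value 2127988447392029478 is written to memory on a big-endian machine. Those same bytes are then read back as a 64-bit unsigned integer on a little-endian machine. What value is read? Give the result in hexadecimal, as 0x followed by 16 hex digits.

0x26DBEFE43722881D

2127988447392029478 in 64-bit hexadecimal is 0x1D882237E4EFDB26.
Stored big-endian, the bytes at ascending addresses are 1D 88 22 37 E4 EF DB 26.
Read back as little-endian, the first byte is least significant, giving 0x26DBEFE43722881D.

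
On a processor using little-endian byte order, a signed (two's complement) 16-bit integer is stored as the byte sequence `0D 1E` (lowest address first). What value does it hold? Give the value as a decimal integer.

Little-endian: lowest address holds the least-significant byte.
Reassemble most-significant byte first: 1E 0D → 0x1E0D.
0x1E0D = 7693.

7693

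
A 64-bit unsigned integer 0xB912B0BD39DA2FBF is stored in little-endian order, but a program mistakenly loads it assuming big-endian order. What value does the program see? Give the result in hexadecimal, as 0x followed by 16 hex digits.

0xBF2FDA39BDB012B9

Stored little-endian, the bytes at ascending addresses are BF 2F DA 39 BD B0 12 B9.
Read back as big-endian, the last byte is least significant, giving 0xBF2FDA39BDB012B9.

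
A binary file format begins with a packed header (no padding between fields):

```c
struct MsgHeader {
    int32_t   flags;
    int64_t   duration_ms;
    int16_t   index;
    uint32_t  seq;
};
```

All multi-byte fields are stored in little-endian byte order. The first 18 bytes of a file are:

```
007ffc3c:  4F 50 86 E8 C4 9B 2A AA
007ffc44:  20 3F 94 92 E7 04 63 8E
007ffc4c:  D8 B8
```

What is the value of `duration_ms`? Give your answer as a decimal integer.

-7884607638092473404

`duration_ms` follows `flags` (4 bytes), so it starts at byte offset 4 and occupies 8 bytes.
Bytes at offsets 4..11: C4 9B 2A AA 20 3F 94 92.
In little-endian order the low byte comes first in memory.
Reassemble most-significant byte first: 92 94 3F 20 AA 2A 9B C4 → 0x92943F20AA2A9BC4.
Top bit is set, so as a signed 64-bit value this is 0x92943F20AA2A9BC4 − 2^64 = -7884607638092473404.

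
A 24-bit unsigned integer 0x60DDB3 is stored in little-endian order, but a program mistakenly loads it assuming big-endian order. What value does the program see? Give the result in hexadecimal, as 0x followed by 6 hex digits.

0xB3DD60

Stored little-endian, the bytes at ascending addresses are B3 DD 60.
Read back as big-endian, the last byte is least significant, giving 0xB3DD60.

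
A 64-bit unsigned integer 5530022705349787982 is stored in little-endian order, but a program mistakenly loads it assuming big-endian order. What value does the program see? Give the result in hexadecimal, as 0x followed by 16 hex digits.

5530022705349787982 in 64-bit hexadecimal is 0x4CBE9659E838014E.
Stored little-endian, the bytes at ascending addresses are 4E 01 38 E8 59 96 BE 4C.
Read back as big-endian, the last byte is least significant, giving 0x4E0138E85996BE4C.

0x4E0138E85996BE4C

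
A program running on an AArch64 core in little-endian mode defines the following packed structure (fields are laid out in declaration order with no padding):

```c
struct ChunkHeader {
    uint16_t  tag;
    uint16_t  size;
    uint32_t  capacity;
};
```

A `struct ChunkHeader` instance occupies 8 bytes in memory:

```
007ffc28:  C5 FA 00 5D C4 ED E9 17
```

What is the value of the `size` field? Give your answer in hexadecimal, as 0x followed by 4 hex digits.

0x5D00

`size` follows `tag` (2 bytes), so it starts at byte offset 2 and occupies 2 bytes.
Bytes at offsets 2..3: 00 5D.
Little-endian: lowest address holds the least-significant byte.
Reassemble most-significant byte first: 5D 00 → 0x5D00.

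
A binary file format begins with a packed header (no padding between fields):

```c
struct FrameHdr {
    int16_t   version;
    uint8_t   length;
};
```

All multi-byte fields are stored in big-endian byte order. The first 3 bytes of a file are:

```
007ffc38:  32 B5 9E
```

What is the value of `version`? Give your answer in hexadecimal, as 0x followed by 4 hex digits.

0x32B5

`version` is the first field, at byte offset 0, occupying 2 bytes.
Bytes at offsets 0..1: 32 B5.
Big-endian: lowest address holds the most-significant byte.
The bytes are already most-significant first: 0x32B5.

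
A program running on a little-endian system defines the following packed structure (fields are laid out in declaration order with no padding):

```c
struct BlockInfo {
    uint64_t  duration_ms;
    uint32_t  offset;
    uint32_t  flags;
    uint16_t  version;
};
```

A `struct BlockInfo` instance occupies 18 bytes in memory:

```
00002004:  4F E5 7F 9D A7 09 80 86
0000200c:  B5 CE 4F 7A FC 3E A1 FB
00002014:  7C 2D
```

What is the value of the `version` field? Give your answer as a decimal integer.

11644

`version` follows `duration_ms` (8 B), `offset` (4 B), `flags` (4 B), so it starts at offset 8 + 4 + 4 = 16 and occupies 2 bytes.
Bytes at offsets 16..17: 7C 2D.
In little-endian order the low byte comes first in memory.
Reassemble most-significant byte first: 2D 7C → 0x2D7C.
0x2D7C = 11644.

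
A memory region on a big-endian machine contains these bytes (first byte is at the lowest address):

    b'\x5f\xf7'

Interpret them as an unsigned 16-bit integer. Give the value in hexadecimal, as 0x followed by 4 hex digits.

0x5FF7

Big-endian stores the most-significant byte at the lowest address.
The bytes are already most-significant first: 0x5FF7.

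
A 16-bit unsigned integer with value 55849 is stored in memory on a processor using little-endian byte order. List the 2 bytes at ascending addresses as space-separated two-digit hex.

55849 in hexadecimal, padded to 16 bits, is 0xDA29.
Split into bytes (most-significant first): DA 29.
Little-endian: lowest address holds the least-significant byte.
So at ascending addresses the bytes are 29 DA.

29 DA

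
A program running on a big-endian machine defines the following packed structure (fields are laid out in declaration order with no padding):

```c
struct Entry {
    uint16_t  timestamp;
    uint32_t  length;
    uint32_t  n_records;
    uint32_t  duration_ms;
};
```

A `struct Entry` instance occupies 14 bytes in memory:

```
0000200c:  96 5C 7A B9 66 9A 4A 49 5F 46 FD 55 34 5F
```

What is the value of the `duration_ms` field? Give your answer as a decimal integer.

4250219615

`duration_ms` follows `timestamp` (2 B), `length` (4 B), `n_records` (4 B), so it starts at offset 2 + 4 + 4 = 10 and occupies 4 bytes.
Bytes at offsets 10..13: FD 55 34 5F.
Big-endian stores the most-significant byte at the lowest address.
The bytes are already most-significant first: 0xFD55345F.
0xFD55345F = 4250219615.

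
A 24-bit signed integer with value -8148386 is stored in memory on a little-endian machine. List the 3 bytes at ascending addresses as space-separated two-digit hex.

Two's complement of -8148386 in 24 bits: 8148386 = 0x7C55A2; invert → 0x83AA5D; add 1 → 0x83AA5E.
Split into bytes (most-significant first): 83 AA 5E.
In little-endian order the low byte comes first in memory.
So at ascending addresses the bytes are 5E AA 83.

5E AA 83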